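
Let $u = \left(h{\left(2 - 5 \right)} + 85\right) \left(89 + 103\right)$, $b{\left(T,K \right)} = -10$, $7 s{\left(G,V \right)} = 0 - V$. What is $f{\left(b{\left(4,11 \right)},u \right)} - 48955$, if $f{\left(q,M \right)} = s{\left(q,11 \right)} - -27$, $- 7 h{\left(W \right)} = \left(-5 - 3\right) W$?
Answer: $- \frac{342507}{7} \approx -48930.0$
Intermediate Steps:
$s{\left(G,V \right)} = - \frac{V}{7}$ ($s{\left(G,V \right)} = \frac{0 - V}{7} = \frac{\left(-1\right) V}{7} = - \frac{V}{7}$)
$h{\left(W \right)} = \frac{8 W}{7}$ ($h{\left(W \right)} = - \frac{\left(-5 - 3\right) W}{7} = - \frac{\left(-8\right) W}{7} = \frac{8 W}{7}$)
$u = \frac{109632}{7}$ ($u = \left(\frac{8 \left(2 - 5\right)}{7} + 85\right) \left(89 + 103\right) = \left(\frac{8}{7} \left(-3\right) + 85\right) 192 = \left(- \frac{24}{7} + 85\right) 192 = \frac{571}{7} \cdot 192 = \frac{109632}{7} \approx 15662.0$)
$f{\left(q,M \right)} = \frac{178}{7}$ ($f{\left(q,M \right)} = \left(- \frac{1}{7}\right) 11 - -27 = - \frac{11}{7} + 27 = \frac{178}{7}$)
$f{\left(b{\left(4,11 \right)},u \right)} - 48955 = \frac{178}{7} - 48955 = - \frac{342507}{7}$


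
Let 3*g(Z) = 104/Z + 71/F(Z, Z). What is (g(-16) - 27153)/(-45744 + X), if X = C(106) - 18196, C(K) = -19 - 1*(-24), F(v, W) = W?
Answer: 1303519/3068880 ≈ 0.42475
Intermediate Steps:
C(K) = 5 (C(K) = -19 + 24 = 5)
g(Z) = 175/(3*Z) (g(Z) = (104/Z + 71/Z)/3 = (175/Z)/3 = 175/(3*Z))
X = -18191 (X = 5 - 18196 = -18191)
(g(-16) - 27153)/(-45744 + X) = ((175/3)/(-16) - 27153)/(-45744 - 18191) = ((175/3)*(-1/16) - 27153)/(-63935) = (-175/48 - 27153)*(-1/63935) = -1303519/48*(-1/63935) = 1303519/3068880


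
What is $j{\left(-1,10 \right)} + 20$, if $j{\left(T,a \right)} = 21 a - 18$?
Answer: $212$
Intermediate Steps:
$j{\left(T,a \right)} = -18 + 21 a$
$j{\left(-1,10 \right)} + 20 = \left(-18 + 21 \cdot 10\right) + 20 = \left(-18 + 210\right) + 20 = 192 + 20 = 212$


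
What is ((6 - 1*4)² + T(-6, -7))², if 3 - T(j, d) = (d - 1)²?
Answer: 3249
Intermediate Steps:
T(j, d) = 3 - (-1 + d)² (T(j, d) = 3 - (d - 1)² = 3 - (-1 + d)²)
((6 - 1*4)² + T(-6, -7))² = ((6 - 1*4)² + (3 - (-1 - 7)²))² = ((6 - 4)² + (3 - 1*(-8)²))² = (2² + (3 - 1*64))² = (4 + (3 - 64))² = (4 - 61)² = (-57)² = 3249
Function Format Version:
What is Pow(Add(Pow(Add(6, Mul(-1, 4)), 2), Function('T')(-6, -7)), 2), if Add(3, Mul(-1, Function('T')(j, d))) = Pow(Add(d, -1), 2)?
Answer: 3249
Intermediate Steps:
Function('T')(j, d) = Add(3, Mul(-1, Pow(Add(-1, d), 2))) (Function('T')(j, d) = Add(3, Mul(-1, Pow(Add(d, -1), 2))) = Add(3, Mul(-1, Pow(Add(-1, d), 2))))
Pow(Add(Pow(Add(6, Mul(-1, 4)), 2), Function('T')(-6, -7)), 2) = Pow(Add(Pow(Add(6, Mul(-1, 4)), 2), Add(3, Mul(-1, Pow(Add(-1, -7), 2)))), 2) = Pow(Add(Pow(Add(6, -4), 2), Add(3, Mul(-1, Pow(-8, 2)))), 2) = Pow(Add(Pow(2, 2), Add(3, Mul(-1, 64))), 2) = Pow(Add(4, Add(3, -64)), 2) = Pow(Add(4, -61), 2) = Pow(-57, 2) = 3249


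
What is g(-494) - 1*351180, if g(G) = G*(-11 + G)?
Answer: -101710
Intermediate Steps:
g(-494) - 1*351180 = -494*(-11 - 494) - 1*351180 = -494*(-505) - 351180 = 249470 - 351180 = -101710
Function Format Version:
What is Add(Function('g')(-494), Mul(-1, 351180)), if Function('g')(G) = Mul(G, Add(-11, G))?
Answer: -101710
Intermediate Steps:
Add(Function('g')(-494), Mul(-1, 351180)) = Add(Mul(-494, Add(-11, -494)), Mul(-1, 351180)) = Add(Mul(-494, -505), -351180) = Add(249470, -351180) = -101710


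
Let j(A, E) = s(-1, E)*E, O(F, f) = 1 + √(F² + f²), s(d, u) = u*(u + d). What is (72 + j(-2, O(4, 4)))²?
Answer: 53344 + 35904*√2 ≈ 1.0412e+5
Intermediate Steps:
s(d, u) = u*(d + u)
j(A, E) = E²*(-1 + E) (j(A, E) = (E*(-1 + E))*E = E²*(-1 + E))
(72 + j(-2, O(4, 4)))² = (72 + (1 + √(4² + 4²))²*(-1 + (1 + √(4² + 4²))))² = (72 + (1 + √(16 + 16))²*(-1 + (1 + √(16 + 16))))² = (72 + (1 + √32)²*(-1 + (1 + √32)))² = (72 + (1 + 4*√2)²*(-1 + (1 + 4*√2)))² = (72 + (1 + 4*√2)²*(4*√2))² = (72 + 4*√2*(1 + 4*√2)²)²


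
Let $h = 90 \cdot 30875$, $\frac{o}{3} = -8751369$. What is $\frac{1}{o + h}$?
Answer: $- \frac{1}{23475357} \approx -4.2598 \cdot 10^{-8}$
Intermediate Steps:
$o = -26254107$ ($o = 3 \left(-8751369\right) = -26254107$)
$h = 2778750$
$\frac{1}{o + h} = \frac{1}{-26254107 + 2778750} = \frac{1}{-23475357} = - \frac{1}{23475357}$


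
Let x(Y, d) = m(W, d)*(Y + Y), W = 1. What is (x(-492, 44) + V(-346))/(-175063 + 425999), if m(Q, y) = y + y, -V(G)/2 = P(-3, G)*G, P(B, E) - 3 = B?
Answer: -10824/31367 ≈ -0.34508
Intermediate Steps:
P(B, E) = 3 + B
V(G) = 0 (V(G) = -2*(3 - 3)*G = -0*G = -2*0 = 0)
m(Q, y) = 2*y
x(Y, d) = 4*Y*d (x(Y, d) = (2*d)*(Y + Y) = (2*d)*(2*Y) = 4*Y*d)
(x(-492, 44) + V(-346))/(-175063 + 425999) = (4*(-492)*44 + 0)/(-175063 + 425999) = (-86592 + 0)/250936 = -86592*1/250936 = -10824/31367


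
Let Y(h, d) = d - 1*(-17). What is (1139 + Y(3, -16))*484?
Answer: 551760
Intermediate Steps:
Y(h, d) = 17 + d (Y(h, d) = d + 17 = 17 + d)
(1139 + Y(3, -16))*484 = (1139 + (17 - 16))*484 = (1139 + 1)*484 = 1140*484 = 551760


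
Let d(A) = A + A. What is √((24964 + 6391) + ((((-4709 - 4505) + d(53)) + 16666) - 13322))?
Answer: √25591 ≈ 159.97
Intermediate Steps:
d(A) = 2*A
√((24964 + 6391) + ((((-4709 - 4505) + d(53)) + 16666) - 13322)) = √((24964 + 6391) + ((((-4709 - 4505) + 2*53) + 16666) - 13322)) = √(31355 + (((-9214 + 106) + 16666) - 13322)) = √(31355 + ((-9108 + 16666) - 13322)) = √(31355 + (7558 - 13322)) = √(31355 - 5764) = √25591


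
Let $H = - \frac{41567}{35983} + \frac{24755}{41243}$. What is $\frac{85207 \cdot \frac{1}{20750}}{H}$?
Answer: $- \frac{126451181566883}{17089463782000} \approx -7.3994$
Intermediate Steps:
$H = - \frac{823588616}{1484046869}$ ($H = \left(-41567\right) \frac{1}{35983} + 24755 \cdot \frac{1}{41243} = - \frac{41567}{35983} + \frac{24755}{41243} = - \frac{823588616}{1484046869} \approx -0.55496$)
$\frac{85207 \cdot \frac{1}{20750}}{H} = \frac{85207 \cdot \frac{1}{20750}}{- \frac{823588616}{1484046869}} = 85207 \cdot \frac{1}{20750} \left(- \frac{1484046869}{823588616}\right) = \frac{85207}{20750} \left(- \frac{1484046869}{823588616}\right) = - \frac{126451181566883}{17089463782000}$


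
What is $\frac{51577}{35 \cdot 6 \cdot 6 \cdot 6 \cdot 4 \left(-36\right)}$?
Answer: $- \frac{51577}{1088640} \approx -0.047377$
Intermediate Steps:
$\frac{51577}{35 \cdot 6 \cdot 6 \cdot 6 \cdot 4 \left(-36\right)} = \frac{51577}{35 \cdot 6 \cdot 36 \cdot 4 \left(-36\right)} = \frac{51577}{35 \cdot 6 \cdot 144 \left(-36\right)} = \frac{51577}{35 \cdot 864 \left(-36\right)} = \frac{51577}{30240 \left(-36\right)} = \frac{51577}{-1088640} = 51577 \left(- \frac{1}{1088640}\right) = - \frac{51577}{1088640}$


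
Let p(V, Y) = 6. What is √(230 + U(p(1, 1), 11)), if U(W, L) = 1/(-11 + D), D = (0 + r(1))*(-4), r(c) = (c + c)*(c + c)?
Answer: √18627/9 ≈ 15.165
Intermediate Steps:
r(c) = 4*c² (r(c) = (2*c)*(2*c) = 4*c²)
D = -16 (D = (0 + 4*1²)*(-4) = (0 + 4*1)*(-4) = (0 + 4)*(-4) = 4*(-4) = -16)
U(W, L) = -1/27 (U(W, L) = 1/(-11 - 16) = 1/(-27) = -1/27)
√(230 + U(p(1, 1), 11)) = √(230 - 1/27) = √(6209/27) = √18627/9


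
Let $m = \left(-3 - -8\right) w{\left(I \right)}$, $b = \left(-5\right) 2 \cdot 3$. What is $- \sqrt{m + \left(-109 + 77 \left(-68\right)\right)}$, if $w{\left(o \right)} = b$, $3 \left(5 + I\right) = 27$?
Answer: $- i \sqrt{5495} \approx - 74.128 i$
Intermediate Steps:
$I = 4$ ($I = -5 + \frac{1}{3} \cdot 27 = -5 + 9 = 4$)
$b = -30$ ($b = \left(-10\right) 3 = -30$)
$w{\left(o \right)} = -30$
$m = -150$ ($m = \left(-3 - -8\right) \left(-30\right) = \left(-3 + 8\right) \left(-30\right) = 5 \left(-30\right) = -150$)
$- \sqrt{m + \left(-109 + 77 \left(-68\right)\right)} = - \sqrt{-150 + \left(-109 + 77 \left(-68\right)\right)} = - \sqrt{-150 - 5345} = - \sqrt{-5495} = - i \sqrt{5495}$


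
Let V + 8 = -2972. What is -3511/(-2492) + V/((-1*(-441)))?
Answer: -839687/156996 ≈ -5.3485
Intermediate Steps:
V = -2980 (V = -8 - 2972 = -2980)
-3511/(-2492) + V/((-1*(-441))) = -3511/(-2492) - 2980/((-1*(-441))) = -3511*(-1/2492) - 2980/441 = 3511/2492 - 2980*1/441 = 3511/2492 - 2980/441 = -839687/156996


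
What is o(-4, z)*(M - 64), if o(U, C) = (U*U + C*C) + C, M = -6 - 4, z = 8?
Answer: -6512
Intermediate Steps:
M = -10
o(U, C) = C + C² + U² (o(U, C) = (U² + C²) + C = (C² + U²) + C = C + C² + U²)
o(-4, z)*(M - 64) = (8 + 8² + (-4)²)*(-10 - 64) = (8 + 64 + 16)*(-74) = 88*(-74) = -6512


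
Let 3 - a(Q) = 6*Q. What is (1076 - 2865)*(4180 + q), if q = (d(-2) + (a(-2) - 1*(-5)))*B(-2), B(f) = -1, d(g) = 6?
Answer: -7431506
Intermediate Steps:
a(Q) = 3 - 6*Q
q = -26 (q = (6 + ((3 - 6*(-2)) - 1*(-5)))*(-1) = (6 + ((3 + 12) + 5))*(-1) = (6 + (15 + 5))*(-1) = (6 + 20)*(-1) = 26*(-1) = -26)
(1076 - 2865)*(4180 + q) = (1076 - 2865)*(4180 - 26) = -1789*4154 = -7431506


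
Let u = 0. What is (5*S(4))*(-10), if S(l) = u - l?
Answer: 200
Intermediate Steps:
S(l) = -l (S(l) = 0 - l = -l)
(5*S(4))*(-10) = (5*(-1*4))*(-10) = (5*(-4))*(-10) = -20*(-10) = 200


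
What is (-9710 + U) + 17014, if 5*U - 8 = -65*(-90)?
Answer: 42378/5 ≈ 8475.6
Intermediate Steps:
U = 5858/5 (U = 8/5 + (-65*(-90))/5 = 8/5 + (1/5)*5850 = 8/5 + 1170 = 5858/5 ≈ 1171.6)
(-9710 + U) + 17014 = (-9710 + 5858/5) + 17014 = -42692/5 + 17014 = 42378/5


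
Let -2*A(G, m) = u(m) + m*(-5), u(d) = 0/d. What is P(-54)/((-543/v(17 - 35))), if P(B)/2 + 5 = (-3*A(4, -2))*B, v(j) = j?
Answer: -9780/181 ≈ -54.033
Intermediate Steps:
u(d) = 0
A(G, m) = 5*m/2 (A(G, m) = -(0 + m*(-5))/2 = -(0 - 5*m)/2 = -(-5)*m/2 = 5*m/2)
P(B) = -10 + 30*B (P(B) = -10 + 2*((-15*(-2)/2)*B) = -10 + 2*((-3*(-5))*B) = -10 + 2*(15*B) = -10 + 30*B)
P(-54)/((-543/v(17 - 35))) = (-10 + 30*(-54))/((-543/(17 - 35))) = (-10 - 1620)/((-543/(-18))) = -1630/((-543*(-1/18))) = -1630/181/6 = -1630*6/181 = -9780/181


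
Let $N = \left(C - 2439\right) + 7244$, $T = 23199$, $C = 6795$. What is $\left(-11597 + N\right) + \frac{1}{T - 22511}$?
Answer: $\frac{2065}{688} \approx 3.0015$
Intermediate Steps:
$N = 11600$ ($N = \left(6795 - 2439\right) + 7244 = 4356 + 7244 = 11600$)
$\left(-11597 + N\right) + \frac{1}{T - 22511} = \left(-11597 + 11600\right) + \frac{1}{23199 - 22511} = 3 + \frac{1}{688} = \frac{2065}{688}$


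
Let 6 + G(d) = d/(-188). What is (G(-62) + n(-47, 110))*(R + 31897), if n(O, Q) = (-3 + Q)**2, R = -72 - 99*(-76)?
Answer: 42326656877/94 ≈ 4.5028e+8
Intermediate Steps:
G(d) = -6 - d/188 (G(d) = -6 + d/(-188) = -6 + d*(-1/188) = -6 - d/188)
R = 7452 (R = -72 + 7524 = 7452)
(G(-62) + n(-47, 110))*(R + 31897) = ((-6 - 1/188*(-62)) + (-3 + 110)**2)*(7452 + 31897) = ((-6 + 31/94) + 107**2)*39349 = (-533/94 + 11449)*39349 = (1075673/94)*39349 = 42326656877/94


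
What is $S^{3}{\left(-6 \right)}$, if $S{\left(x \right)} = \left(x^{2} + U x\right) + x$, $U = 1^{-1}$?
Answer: $13824$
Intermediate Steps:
$U = 1$
$S{\left(x \right)} = x^{2} + 2 x$ ($S{\left(x \right)} = \left(x^{2} + 1 x\right) + x = \left(x^{2} + x\right) + x = \left(x + x^{2}\right) + x = x^{2} + 2 x$)
$S^{3}{\left(-6 \right)} = \left(- 6 \left(2 - 6\right)\right)^{3} = \left(\left(-6\right) \left(-4\right)\right)^{3} = 24^{3} = 13824$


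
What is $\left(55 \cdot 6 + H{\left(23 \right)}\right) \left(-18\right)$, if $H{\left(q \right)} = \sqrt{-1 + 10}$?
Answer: $-5994$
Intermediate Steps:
$H{\left(q \right)} = 3$ ($H{\left(q \right)} = \sqrt{9} = 3$)
$\left(55 \cdot 6 + H{\left(23 \right)}\right) \left(-18\right) = \left(55 \cdot 6 + 3\right) \left(-18\right) = \left(330 + 3\right) \left(-18\right) = 333 \left(-18\right) = -5994$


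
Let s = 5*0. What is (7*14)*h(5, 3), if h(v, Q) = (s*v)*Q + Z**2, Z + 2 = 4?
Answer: 392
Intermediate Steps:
s = 0
Z = 2 (Z = -2 + 4 = 2)
h(v, Q) = 4 (h(v, Q) = (0*v)*Q + 2**2 = 0*Q + 4 = 0 + 4 = 4)
(7*14)*h(5, 3) = (7*14)*4 = 98*4 = 392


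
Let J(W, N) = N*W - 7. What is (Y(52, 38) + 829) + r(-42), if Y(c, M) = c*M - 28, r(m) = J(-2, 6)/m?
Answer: 116653/42 ≈ 2777.5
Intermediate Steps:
J(W, N) = -7 + N*W
r(m) = -19/m (r(m) = (-7 + 6*(-2))/m = (-7 - 12)/m = -19/m)
Y(c, M) = -28 + M*c (Y(c, M) = M*c - 28 = -28 + M*c)
(Y(52, 38) + 829) + r(-42) = ((-28 + 38*52) + 829) - 19/(-42) = ((-28 + 1976) + 829) - 19*(-1/42) = (1948 + 829) + 19/42 = 2777 + 19/42 = 116653/42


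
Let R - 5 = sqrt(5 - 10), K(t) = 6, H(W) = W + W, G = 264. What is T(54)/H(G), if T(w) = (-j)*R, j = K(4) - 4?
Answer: -5/264 - I*sqrt(5)/264 ≈ -0.018939 - 0.00847*I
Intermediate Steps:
H(W) = 2*W
R = 5 + I*sqrt(5) (R = 5 + sqrt(5 - 10) = 5 + sqrt(-5) = 5 + I*sqrt(5) ≈ 5.0 + 2.2361*I)
j = 2 (j = 6 - 4 = 2)
T(w) = -10 - 2*I*sqrt(5) (T(w) = (-1*2)*(5 + I*sqrt(5)) = -2*(5 + I*sqrt(5)) = -10 - 2*I*sqrt(5))
T(54)/H(G) = (-10 - 2*I*sqrt(5))/((2*264)) = (-10 - 2*I*sqrt(5))/528 = (-10 - 2*I*sqrt(5))*(1/528) = -5/264 - I*sqrt(5)/264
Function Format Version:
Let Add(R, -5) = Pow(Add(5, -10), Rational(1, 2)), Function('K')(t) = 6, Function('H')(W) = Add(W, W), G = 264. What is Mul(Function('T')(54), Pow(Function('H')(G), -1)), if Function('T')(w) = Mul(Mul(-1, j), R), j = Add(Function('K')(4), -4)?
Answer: Add(Rational(-5, 264), Mul(Rational(-1, 264), I, Pow(5, Rational(1, 2)))) ≈ Add(-0.018939, Mul(-0.0084700, I))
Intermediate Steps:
Function('H')(W) = Mul(2, W)
R = Add(5, Mul(I, Pow(5, Rational(1, 2)))) (R = Add(5, Pow(Add(5, -10), Rational(1, 2))) = Add(5, Pow(-5, Rational(1, 2))) = Add(5, Mul(I, Pow(5, Rational(1, 2)))) ≈ Add(5.0000, Mul(2.2361, I)))
j = 2 (j = Add(6, -4) = 2)
Function('T')(w) = Add(-10, Mul(-2, I, Pow(5, Rational(1, 2)))) (Function('T')(w) = Mul(Mul(-1, 2), Add(5, Mul(I, Pow(5, Rational(1, 2))))) = Mul(-2, Add(5, Mul(I, Pow(5, Rational(1, 2))))) = Add(-10, Mul(-2, I, Pow(5, Rational(1, 2)))))
Mul(Function('T')(54), Pow(Function('H')(G), -1)) = Mul(Add(-10, Mul(-2, I, Pow(5, Rational(1, 2)))), Pow(Mul(2, 264), -1)) = Mul(Add(-10, Mul(-2, I, Pow(5, Rational(1, 2)))), Pow(528, -1)) = Mul(Add(-10, Mul(-2, I, Pow(5, Rational(1, 2)))), Rational(1, 528)) = Add(Rational(-5, 264), Mul(Rational(-1, 264), I, Pow(5, Rational(1, 2))))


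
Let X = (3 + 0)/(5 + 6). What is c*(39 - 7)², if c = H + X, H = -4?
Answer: -41984/11 ≈ -3816.7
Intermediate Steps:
X = 3/11 ≈ 0.27273
c = -41/11 (c = -4 + 3/11 = -41/11 ≈ -3.7273)
c*(39 - 7)² = -41*(39 - 7)²/11 = -41/11*32² = -41/11*1024 = -41984/11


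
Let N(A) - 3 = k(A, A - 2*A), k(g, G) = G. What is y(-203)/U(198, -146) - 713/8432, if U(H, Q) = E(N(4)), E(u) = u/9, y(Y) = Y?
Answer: 496921/272 ≈ 1826.9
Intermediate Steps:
N(A) = 3 - A (N(A) = 3 + (A - 2*A) = 3 - A)
E(u) = u/9 (E(u) = u*(⅑) = u/9)
U(H, Q) = -⅑ (U(H, Q) = (3 - 1*4)/9 = (3 - 4)/9 = (⅑)*(-1) = -⅑)
y(-203)/U(198, -146) - 713/8432 = -203/(-⅑) - 713/8432 = -203*(-9) - 713*1/8432 = 1827 - 23/272 = 496921/272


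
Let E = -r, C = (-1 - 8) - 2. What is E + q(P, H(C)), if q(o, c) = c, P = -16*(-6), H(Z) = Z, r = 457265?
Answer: -457276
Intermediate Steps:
C = -11 (C = -9 - 2 = -11)
E = -457265 (E = -1*457265 = -457265)
P = 96
E + q(P, H(C)) = -457265 - 11 = -457276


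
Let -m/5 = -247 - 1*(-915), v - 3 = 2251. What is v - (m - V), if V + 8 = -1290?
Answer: 4296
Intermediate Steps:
v = 2254 (v = 3 + 2251 = 2254)
V = -1298 (V = -8 - 1290 = -1298)
m = -3340 (m = -5*(-247 - 1*(-915)) = -5*(-247 + 915) = -5*668 = -3340)
v - (m - V) = 2254 - (-3340 - 1*(-1298)) = 2254 - (-3340 + 1298) = 2254 - 1*(-2042) = 2254 + 2042 = 4296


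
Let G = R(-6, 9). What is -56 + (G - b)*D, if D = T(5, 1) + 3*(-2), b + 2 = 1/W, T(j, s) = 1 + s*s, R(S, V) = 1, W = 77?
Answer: -5232/77 ≈ -67.948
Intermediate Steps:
T(j, s) = 1 + s²
G = 1
b = -153/77 (b = -2 + 1/77 = -153/77 ≈ -1.9870)
D = -4 (D = (1 + 1²) + 3*(-2) = (1 + 1) - 6 = 2 - 6 = -4)
-56 + (G - b)*D = -56 + (1 - 1*(-153/77))*(-4) = -56 + (1 + 153/77)*(-4) = -56 + (230/77)*(-4) = -56 - 920/77 = -5232/77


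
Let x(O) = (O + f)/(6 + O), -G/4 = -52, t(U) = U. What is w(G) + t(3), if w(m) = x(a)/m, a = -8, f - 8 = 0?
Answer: 3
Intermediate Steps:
f = 8 (f = 8 + 0 = 8)
G = 208 (G = -4*(-52) = 208)
x(O) = (8 + O)/(6 + O) (x(O) = (O + 8)/(6 + O) = (8 + O)/(6 + O))
w(m) = 0 (w(m) = ((8 - 8)/(6 - 8))/m = (0/(-2))/m = (-½*0)/m = 0/m = 0)
w(G) + t(3) = 0 + 3 = 3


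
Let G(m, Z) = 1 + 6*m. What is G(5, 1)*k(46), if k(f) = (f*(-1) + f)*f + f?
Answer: 1426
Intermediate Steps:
k(f) = f (k(f) = (-f + f)*f + f = 0*f + f = 0 + f = f)
G(5, 1)*k(46) = (1 + 6*5)*46 = (1 + 30)*46 = 31*46 = 1426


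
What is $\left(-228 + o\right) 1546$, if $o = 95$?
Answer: $-205618$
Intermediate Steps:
$\left(-228 + o\right) 1546 = \left(-228 + 95\right) 1546 = \left(-133\right) 1546 = -205618$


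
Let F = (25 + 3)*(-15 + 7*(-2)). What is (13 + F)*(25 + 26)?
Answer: -40749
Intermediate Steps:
F = -812 (F = 28*(-15 - 14) = 28*(-29) = -812)
(13 + F)*(25 + 26) = (13 - 812)*(25 + 26) = -799*51 = -40749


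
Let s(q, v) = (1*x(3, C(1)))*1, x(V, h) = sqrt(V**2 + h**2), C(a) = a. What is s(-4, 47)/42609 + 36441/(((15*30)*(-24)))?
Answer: -4049/1200 + sqrt(10)/42609 ≈ -3.3741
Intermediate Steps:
s(q, v) = sqrt(10) (s(q, v) = (1*sqrt(3**2 + 1**2))*1 = (1*sqrt(9 + 1))*1 = (1*sqrt(10))*1 = sqrt(10)*1 = sqrt(10))
s(-4, 47)/42609 + 36441/(((15*30)*(-24))) = sqrt(10)/42609 + 36441/(((15*30)*(-24))) = sqrt(10)*(1/42609) + 36441/((450*(-24))) = sqrt(10)/42609 + 36441/(-10800) = sqrt(10)/42609 + 36441*(-1/10800) = sqrt(10)/42609 - 4049/1200 = -4049/1200 + sqrt(10)/42609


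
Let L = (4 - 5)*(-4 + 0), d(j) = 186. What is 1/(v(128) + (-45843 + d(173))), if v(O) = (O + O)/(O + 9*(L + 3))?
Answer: -191/8720231 ≈ -2.1903e-5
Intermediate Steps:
L = 4 (L = -1*(-4) = 4)
v(O) = 2*O/(63 + O) (v(O) = (O + O)/(O + 9*(4 + 3)) = (2*O)/(O + 9*7) = (2*O)/(O + 63) = (2*O)/(63 + O) = 2*O/(63 + O))
1/(v(128) + (-45843 + d(173))) = 1/(2*128/(63 + 128) + (-45843 + 186)) = 1/(2*128/191 - 45657) = 1/(2*128*(1/191) - 45657) = 1/(256/191 - 45657) = 1/(-8720231/191) = -191/8720231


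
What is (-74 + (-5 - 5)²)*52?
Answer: 1352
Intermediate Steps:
(-74 + (-5 - 5)²)*52 = (-74 + (-10)²)*52 = (-74 + 100)*52 = 26*52 = 1352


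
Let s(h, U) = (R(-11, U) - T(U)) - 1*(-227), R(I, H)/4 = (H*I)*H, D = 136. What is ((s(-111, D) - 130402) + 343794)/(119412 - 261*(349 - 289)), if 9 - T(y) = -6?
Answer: -150055/25938 ≈ -5.7851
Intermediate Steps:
T(y) = 15 (T(y) = 9 - 1*(-6) = 9 + 6 = 15)
R(I, H) = 4*I*H**2 (R(I, H) = 4*((H*I)*H) = 4*(I*H**2) = 4*I*H**2)
s(h, U) = 212 - 44*U**2 (s(h, U) = (4*(-11)*U**2 - 1*15) - 1*(-227) = (-44*U**2 - 15) + 227 = (-15 - 44*U**2) + 227 = 212 - 44*U**2)
((s(-111, D) - 130402) + 343794)/(119412 - 261*(349 - 289)) = (((212 - 44*136**2) - 130402) + 343794)/(119412 - 261*(349 - 289)) = (((212 - 44*18496) - 130402) + 343794)/(119412 - 261*60) = (((212 - 813824) - 130402) + 343794)/(119412 - 15660) = ((-813612 - 130402) + 343794)/103752 = (-944014 + 343794)*(1/103752) = -600220*1/103752 = -150055/25938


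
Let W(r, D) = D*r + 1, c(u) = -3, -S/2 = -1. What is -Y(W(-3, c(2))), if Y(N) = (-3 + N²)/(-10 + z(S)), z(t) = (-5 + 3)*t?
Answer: 97/14 ≈ 6.9286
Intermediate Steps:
S = 2 (S = -2*(-1) = 2)
z(t) = -2*t
W(r, D) = 1 + D*r
Y(N) = 3/14 - N²/14 (Y(N) = (-3 + N²)/(-10 - 2*2) = (-3 + N²)/(-10 - 4) = (-3 + N²)/(-14) = (-3 + N²)*(-1/14) = 3/14 - N²/14)
-Y(W(-3, c(2))) = -(3/14 - (1 - 3*(-3))²/14) = -(3/14 - (1 + 9)²/14) = -(3/14 - 1/14*10²) = -(3/14 - 1/14*100) = -(3/14 - 50/7) = -1*(-97/14) = 97/14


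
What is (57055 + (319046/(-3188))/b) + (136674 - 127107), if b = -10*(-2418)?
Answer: 197523558209/2964840 ≈ 66622.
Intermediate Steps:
b = 24180
(57055 + (319046/(-3188))/b) + (136674 - 127107) = (57055 + (319046/(-3188))/24180) + (136674 - 127107) = (57055 + (319046*(-1/3188))*(1/24180)) + 9567 = (57055 - 159523/1594*1/24180) + 9567 = (57055 - 12271/2964840) + 9567 = 169158933929/2964840 + 9567 = 197523558209/2964840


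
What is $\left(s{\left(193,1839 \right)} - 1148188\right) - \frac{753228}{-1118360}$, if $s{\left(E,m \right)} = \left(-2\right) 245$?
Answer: $- \frac{321158693713}{279590} \approx -1.1487 \cdot 10^{6}$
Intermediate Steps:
$s{\left(E,m \right)} = -490$
$\left(s{\left(193,1839 \right)} - 1148188\right) - \frac{753228}{-1118360} = \left(-490 - 1148188\right) - \frac{753228}{-1118360} = -1148678 - - \frac{188307}{279590} = -1148678 + \frac{188307}{279590} = - \frac{321158693713}{279590}$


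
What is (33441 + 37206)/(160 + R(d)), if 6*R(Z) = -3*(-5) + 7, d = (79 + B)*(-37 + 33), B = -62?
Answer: 211941/491 ≈ 431.65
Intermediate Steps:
d = -68 (d = (79 - 62)*(-37 + 33) = 17*(-4) = -68)
R(Z) = 11/3 (R(Z) = (-3*(-5) + 7)/6 = (15 + 7)/6 = (⅙)*22 = 11/3)
(33441 + 37206)/(160 + R(d)) = (33441 + 37206)/(160 + 11/3) = 70647/(491/3) = 70647*(3/491) = 211941/491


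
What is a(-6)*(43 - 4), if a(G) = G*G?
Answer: 1404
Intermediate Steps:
a(G) = G²
a(-6)*(43 - 4) = (-6)²*(43 - 4) = 36*39 = 1404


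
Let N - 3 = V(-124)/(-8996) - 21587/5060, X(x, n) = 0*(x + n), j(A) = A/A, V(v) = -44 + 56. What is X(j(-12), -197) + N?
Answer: -14424523/11379940 ≈ -1.2675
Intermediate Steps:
V(v) = 12
j(A) = 1
X(x, n) = 0 (X(x, n) = 0*(n + x) = 0)
N = -14424523/11379940 (N = 3 + (12/(-8996) - 21587/5060) = 3 + (12*(-1/8996) - 21587*1/5060) = 3 + (-3/2249 - 21587/5060) = 3 - 48564343/11379940 = -14424523/11379940 ≈ -1.2675)
X(j(-12), -197) + N = 0 - 14424523/11379940 = -14424523/11379940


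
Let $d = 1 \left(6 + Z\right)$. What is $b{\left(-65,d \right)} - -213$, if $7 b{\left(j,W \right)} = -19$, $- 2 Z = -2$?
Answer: $\frac{1472}{7} \approx 210.29$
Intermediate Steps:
$Z = 1$ ($Z = \left(- \frac{1}{2}\right) \left(-2\right) = 1$)
$d = 7$ ($d = 1 \left(6 + 1\right) = 1 \cdot 7 = 7$)
$b{\left(j,W \right)} = - \frac{19}{7}$ ($b{\left(j,W \right)} = \frac{1}{7} \left(-19\right) = - \frac{19}{7}$)
$b{\left(-65,d \right)} - -213 = - \frac{19}{7} - -213 = - \frac{19}{7} + 213 = \frac{1472}{7}$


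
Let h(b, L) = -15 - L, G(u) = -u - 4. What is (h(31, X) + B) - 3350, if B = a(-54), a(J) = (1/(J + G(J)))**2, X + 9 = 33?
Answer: -54223/16 ≈ -3388.9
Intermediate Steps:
X = 24 (X = -9 + 33 = 24)
G(u) = -4 - u
a(J) = 1/16 (a(J) = (1/(J + (-4 - J)))**2 = (1/(-4))**2 = (-1/4)**2 = 1/16)
B = 1/16 ≈ 0.062500
(h(31, X) + B) - 3350 = ((-15 - 1*24) + 1/16) - 3350 = ((-15 - 24) + 1/16) - 3350 = (-39 + 1/16) - 3350 = -623/16 - 3350 = -54223/16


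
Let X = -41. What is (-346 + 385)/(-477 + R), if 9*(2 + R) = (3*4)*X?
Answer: -117/1601 ≈ -0.073079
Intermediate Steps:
R = -170/3 (R = -2 + ((3*4)*(-41))/9 = -2 + (12*(-41))/9 = -2 + (⅑)*(-492) = -2 - 164/3 = -170/3 ≈ -56.667)
(-346 + 385)/(-477 + R) = (-346 + 385)/(-477 - 170/3) = 39/(-1601/3) = 39*(-3/1601) = -117/1601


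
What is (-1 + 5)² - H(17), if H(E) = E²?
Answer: -273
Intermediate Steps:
(-1 + 5)² - H(17) = (-1 + 5)² - 1*17² = 4² - 1*289 = 16 - 289 = -273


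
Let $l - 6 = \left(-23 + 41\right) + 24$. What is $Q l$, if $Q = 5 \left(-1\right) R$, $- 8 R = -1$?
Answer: $-30$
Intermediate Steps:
$R = \frac{1}{8}$ ($R = \left(- \frac{1}{8}\right) \left(-1\right) = \frac{1}{8} \approx 0.125$)
$l = 48$ ($l = 6 + \left(\left(-23 + 41\right) + 24\right) = 6 + \left(18 + 24\right) = 6 + 42 = 48$)
$Q = - \frac{5}{8}$ ($Q = 5 \left(-1\right) \frac{1}{8} = \left(-5\right) \frac{1}{8} = - \frac{5}{8} \approx -0.625$)
$Q l = \left(- \frac{5}{8}\right) 48 = -30$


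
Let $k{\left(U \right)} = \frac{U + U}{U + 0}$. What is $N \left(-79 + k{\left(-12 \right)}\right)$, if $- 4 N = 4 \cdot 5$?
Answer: $385$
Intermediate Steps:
$k{\left(U \right)} = 2$ ($k{\left(U \right)} = \frac{2 U}{U} = 2$)
$N = -5$ ($N = - \frac{4 \cdot 5}{4} = \left(- \frac{1}{4}\right) 20 = -5$)
$N \left(-79 + k{\left(-12 \right)}\right) = - 5 \left(-79 + 2\right) = \left(-5\right) \left(-77\right) = 385$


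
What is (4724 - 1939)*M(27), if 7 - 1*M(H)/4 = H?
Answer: -222800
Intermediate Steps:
M(H) = 28 - 4*H
(4724 - 1939)*M(27) = (4724 - 1939)*(28 - 4*27) = 2785*(28 - 108) = 2785*(-80) = -222800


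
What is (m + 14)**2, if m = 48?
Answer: 3844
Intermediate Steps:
(m + 14)**2 = (48 + 14)**2 = 62**2 = 3844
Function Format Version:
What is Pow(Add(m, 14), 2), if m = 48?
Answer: 3844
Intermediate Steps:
Pow(Add(m, 14), 2) = Pow(Add(48, 14), 2) = Pow(62, 2) = 3844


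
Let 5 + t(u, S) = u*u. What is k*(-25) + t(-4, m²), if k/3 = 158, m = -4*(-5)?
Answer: -11839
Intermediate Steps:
m = 20
k = 474 (k = 3*158 = 474)
t(u, S) = -5 + u² (t(u, S) = -5 + u*u = -5 + u²)
k*(-25) + t(-4, m²) = 474*(-25) + (-5 + (-4)²) = -11850 + (-5 + 16) = -11850 + 11 = -11839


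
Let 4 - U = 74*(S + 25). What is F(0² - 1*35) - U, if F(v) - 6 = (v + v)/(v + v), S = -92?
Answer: -4955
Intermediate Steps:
U = 4962 (U = 4 - 74*(-92 + 25) = 4 - 74*(-67) = 4 - 1*(-4958) = 4 + 4958 = 4962)
F(v) = 7 (F(v) = 6 + (v + v)/(v + v) = 6 + (2*v)/((2*v)) = 6 + (2*v)*(1/(2*v)) = 6 + 1 = 7)
F(0² - 1*35) - U = 7 - 1*4962 = 7 - 4962 = -4955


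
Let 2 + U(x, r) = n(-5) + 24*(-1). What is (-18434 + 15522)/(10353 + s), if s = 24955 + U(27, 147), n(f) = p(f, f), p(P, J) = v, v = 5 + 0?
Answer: -416/5041 ≈ -0.082523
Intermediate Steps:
v = 5
p(P, J) = 5
n(f) = 5
U(x, r) = -21 (U(x, r) = -2 + (5 + 24*(-1)) = -2 + (5 - 24) = -2 - 19 = -21)
s = 24934 (s = 24955 - 21 = 24934)
(-18434 + 15522)/(10353 + s) = (-18434 + 15522)/(10353 + 24934) = -2912/35287 = -2912*1/35287 = -416/5041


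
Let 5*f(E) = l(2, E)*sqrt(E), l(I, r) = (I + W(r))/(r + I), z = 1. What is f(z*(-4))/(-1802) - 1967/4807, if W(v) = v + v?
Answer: -1967/4807 - 3*I/4505 ≈ -0.40919 - 0.00066593*I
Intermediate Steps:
W(v) = 2*v
l(I, r) = (I + 2*r)/(I + r) (l(I, r) = (I + 2*r)/(r + I) = (I + 2*r)/(I + r))
f(E) = sqrt(E)*(2 + 2*E)/(5*(2 + E)) (f(E) = (((2 + 2*E)/(2 + E))*sqrt(E))/5 = (sqrt(E)*(2 + 2*E)/(2 + E))/5 = sqrt(E)*(2 + 2*E)/(5*(2 + E)))
f(z*(-4))/(-1802) - 1967/4807 = (2*sqrt(1*(-4))*(1 + 1*(-4))/(5*(2 + 1*(-4))))/(-1802) - 1967/4807 = (2*sqrt(-4)*(1 - 4)/(5*(2 - 4)))*(-1/1802) - 1967*1/4807 = ((2/5)*(2*I)*(-3)/(-2))*(-1/1802) - 1967/4807 = ((2/5)*(2*I)*(-1/2)*(-3))*(-1/1802) - 1967/4807 = (6*I/5)*(-1/1802) - 1967/4807 = -3*I/4505 - 1967/4807 = -1967/4807 - 3*I/4505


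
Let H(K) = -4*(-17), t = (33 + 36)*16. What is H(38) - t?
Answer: -1036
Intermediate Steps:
t = 1104 (t = 69*16 = 1104)
H(K) = 68
H(38) - t = 68 - 1*1104 = 68 - 1104 = -1036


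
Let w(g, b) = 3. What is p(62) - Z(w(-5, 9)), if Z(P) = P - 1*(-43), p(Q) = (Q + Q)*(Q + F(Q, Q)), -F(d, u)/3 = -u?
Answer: 30706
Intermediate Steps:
F(d, u) = 3*u (F(d, u) = -(-3)*u = 3*u)
p(Q) = 8*Q**2 (p(Q) = (Q + Q)*(Q + 3*Q) = (2*Q)*(4*Q) = 8*Q**2)
Z(P) = 43 + P (Z(P) = P + 43 = 43 + P)
p(62) - Z(w(-5, 9)) = 8*62**2 - (43 + 3) = 8*3844 - 1*46 = 30752 - 46 = 30706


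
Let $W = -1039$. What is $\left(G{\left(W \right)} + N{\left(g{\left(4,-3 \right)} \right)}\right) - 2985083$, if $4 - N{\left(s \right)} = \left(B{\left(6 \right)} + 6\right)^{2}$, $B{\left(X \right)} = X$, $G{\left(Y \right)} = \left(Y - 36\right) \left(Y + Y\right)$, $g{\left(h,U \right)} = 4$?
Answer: $-751373$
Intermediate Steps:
$G{\left(Y \right)} = 2 Y \left(-36 + Y\right)$ ($G{\left(Y \right)} = \left(-36 + Y\right) 2 Y = 2 Y \left(-36 + Y\right)$)
$N{\left(s \right)} = -140$ ($N{\left(s \right)} = 4 - \left(6 + 6\right)^{2} = 4 - 12^{2} = 4 - 144 = -140$)
$\left(G{\left(W \right)} + N{\left(g{\left(4,-3 \right)} \right)}\right) - 2985083 = \left(2 \left(-1039\right) \left(-36 - 1039\right) - 140\right) - 2985083 = \left(2 \left(-1039\right) \left(-1075\right) - 140\right) - 2985083 = \left(2233850 - 140\right) - 2985083 = 2233710 - 2985083 = -751373$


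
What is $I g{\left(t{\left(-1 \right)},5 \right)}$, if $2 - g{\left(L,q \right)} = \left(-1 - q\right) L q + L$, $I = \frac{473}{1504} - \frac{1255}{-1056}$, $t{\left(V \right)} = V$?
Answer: $- \frac{335673}{8272} \approx -40.579$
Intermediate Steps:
$I = \frac{37297}{24816}$ ($I = 473 \cdot \frac{1}{1504} - - \frac{1255}{1056} = \frac{473}{1504} + \frac{1255}{1056} = \frac{37297}{24816} \approx 1.5029$)
$g{\left(L,q \right)} = 2 - L - L q \left(-1 - q\right)$ ($g{\left(L,q \right)} = 2 - \left(\left(-1 - q\right) L q + L\right) = 2 - \left(L \left(-1 - q\right) q + L\right) = 2 - \left(L q \left(-1 - q\right) + L\right) = 2 - \left(L + L q \left(-1 - q\right)\right) = 2 - L - L q \left(-1 - q\right)$)
$I g{\left(t{\left(-1 \right)},5 \right)} = \frac{37297 \left(2 - -1 - 5 - 5^{2}\right)}{24816} = \frac{37297 \left(2 + 1 - 5 - 25\right)}{24816} = \frac{37297}{24816} \left(-27\right) = - \frac{335673}{8272}$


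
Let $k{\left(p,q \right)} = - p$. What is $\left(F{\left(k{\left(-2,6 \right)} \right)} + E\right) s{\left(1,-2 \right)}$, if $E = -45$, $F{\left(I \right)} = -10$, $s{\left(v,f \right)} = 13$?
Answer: $-715$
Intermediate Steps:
$\left(F{\left(k{\left(-2,6 \right)} \right)} + E\right) s{\left(1,-2 \right)} = \left(-10 - 45\right) 13 = \left(-55\right) 13 = -715$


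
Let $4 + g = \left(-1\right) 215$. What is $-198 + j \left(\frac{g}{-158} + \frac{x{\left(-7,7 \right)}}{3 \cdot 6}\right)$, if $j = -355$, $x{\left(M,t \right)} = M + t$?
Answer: $- \frac{109029}{158} \approx -690.06$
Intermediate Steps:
$g = -219$ ($g = -4 - 215 = -219$)
$-198 + j \left(\frac{g}{-158} + \frac{x{\left(-7,7 \right)}}{3 \cdot 6}\right) = -198 - 355 \left(- \frac{219}{-158} + \frac{-7 + 7}{3 \cdot 6}\right) = -198 - 355 \left(\left(-219\right) \left(- \frac{1}{158}\right) + \frac{0}{18}\right) = -198 - 355 \left(\frac{219}{158} + 0 \cdot \frac{1}{18}\right) = -198 - 355 \left(\frac{219}{158} + 0\right) = -198 - \frac{77745}{158} = - \frac{109029}{158}$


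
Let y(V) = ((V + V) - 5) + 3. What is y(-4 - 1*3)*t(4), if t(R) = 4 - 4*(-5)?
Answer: -384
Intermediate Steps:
t(R) = 24 (t(R) = 4 + 20 = 24)
y(V) = -2 + 2*V (y(V) = (2*V - 5) + 3 = (-5 + 2*V) + 3 = -2 + 2*V)
y(-4 - 1*3)*t(4) = (-2 + 2*(-4 - 1*3))*24 = (-2 + 2*(-4 - 3))*24 = (-2 + 2*(-7))*24 = (-2 - 14)*24 = -16*24 = -384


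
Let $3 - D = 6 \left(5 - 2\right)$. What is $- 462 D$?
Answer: $6930$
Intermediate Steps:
$D = -15$ ($D = 3 - 6 \left(5 - 2\right) = 3 - 6 \cdot 3 = 3 - 18 = -15$)
$- 462 D = \left(-462\right) \left(-15\right) = 6930$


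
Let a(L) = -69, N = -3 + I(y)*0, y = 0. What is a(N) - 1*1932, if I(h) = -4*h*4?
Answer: -2001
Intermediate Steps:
I(h) = -16*h
N = -3 (N = -3 - 16*0*0 = -3 + 0*0 = -3 + 0 = -3)
a(N) - 1*1932 = -69 - 1*1932 = -69 - 1932 = -2001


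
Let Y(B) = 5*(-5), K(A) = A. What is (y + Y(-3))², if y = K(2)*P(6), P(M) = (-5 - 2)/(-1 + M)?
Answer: 19321/25 ≈ 772.84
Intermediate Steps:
P(M) = -7/(-1 + M)
Y(B) = -25
y = -14/5 (y = 2*(-7/(-1 + 6)) = 2*(-7/5) = -14/5 ≈ -2.8000)
(y + Y(-3))² = (-14/5 - 25)² = (-139/5)² = 19321/25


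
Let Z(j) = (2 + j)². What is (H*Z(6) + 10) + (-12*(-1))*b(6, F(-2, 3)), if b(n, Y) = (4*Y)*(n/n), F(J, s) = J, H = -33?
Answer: -2198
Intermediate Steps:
b(n, Y) = 4*Y (b(n, Y) = (4*Y)*1 = 4*Y)
(H*Z(6) + 10) + (-12*(-1))*b(6, F(-2, 3)) = (-33*(2 + 6)² + 10) + (-12*(-1))*(4*(-2)) = (-33*8² + 10) + 12*(-8) = (-33*64 + 10) - 96 = (-2112 + 10) - 96 = -2102 - 96 = -2198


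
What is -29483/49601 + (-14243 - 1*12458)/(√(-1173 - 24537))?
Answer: -29483/49601 + 26701*I*√25710/25710 ≈ -0.5944 + 166.52*I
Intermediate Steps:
-29483/49601 + (-14243 - 1*12458)/(√(-1173 - 24537)) = -29483*1/49601 + (-14243 - 12458)/(√(-25710)) = -29483/49601 - 26701*(-I*√25710/25710) = -29483/49601 - (-26701)*I*√25710/25710 = -29483/49601 + 26701*I*√25710/25710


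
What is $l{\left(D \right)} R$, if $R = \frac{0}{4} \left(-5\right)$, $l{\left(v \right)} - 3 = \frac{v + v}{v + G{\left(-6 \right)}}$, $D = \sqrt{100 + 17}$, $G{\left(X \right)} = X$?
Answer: $0$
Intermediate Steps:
$D = 3 \sqrt{13}$ ($D = \sqrt{117} = 3 \sqrt{13} \approx 10.817$)
$l{\left(v \right)} = 3 + \frac{2 v}{-6 + v}$ ($l{\left(v \right)} = 3 + \frac{v + v}{v - 6} = 3 + \frac{2 v}{-6 + v}$)
$R = 0$ ($R = 0 \cdot \frac{1}{4} \left(-5\right) = 0 \left(-5\right) = 0$)
$l{\left(D \right)} R = \frac{-18 + 5 \cdot 3 \sqrt{13}}{-6 + 3 \sqrt{13}} \cdot 0 = \frac{-18 + 15 \sqrt{13}}{-6 + 3 \sqrt{13}} \cdot 0 = 0$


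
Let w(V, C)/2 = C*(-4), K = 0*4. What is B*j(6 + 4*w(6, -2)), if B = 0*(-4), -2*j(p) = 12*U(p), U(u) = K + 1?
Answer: 0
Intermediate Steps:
K = 0
w(V, C) = -8*C (w(V, C) = 2*(C*(-4)) = 2*(-4*C) = -8*C)
U(u) = 1 (U(u) = 0 + 1 = 1)
j(p) = -6
B = 0
B*j(6 + 4*w(6, -2)) = 0*(-6) = 0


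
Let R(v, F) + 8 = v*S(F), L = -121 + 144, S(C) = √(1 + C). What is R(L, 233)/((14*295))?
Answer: -4/2065 + 69*√26/4130 ≈ 0.083252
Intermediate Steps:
L = 23
R(v, F) = -8 + v*√(1 + F)
R(L, 233)/((14*295)) = (-8 + 23*√(1 + 233))/((14*295)) = (-8 + 23*√234)/4130 = (-8 + 23*(3*√26))*(1/4130) = (-8 + 69*√26)*(1/4130) = -4/2065 + 69*√26/4130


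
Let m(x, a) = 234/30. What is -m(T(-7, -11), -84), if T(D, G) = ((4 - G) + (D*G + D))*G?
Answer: -39/5 ≈ -7.8000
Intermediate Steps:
T(D, G) = G*(4 + D - G + D*G) (T(D, G) = ((4 - G) + (D + D*G))*G = (4 + D - G + D*G)*G = G*(4 + D - G + D*G))
m(x, a) = 39/5 (m(x, a) = 234*(1/30) = 39/5)
-m(T(-7, -11), -84) = -1*39/5 = -39/5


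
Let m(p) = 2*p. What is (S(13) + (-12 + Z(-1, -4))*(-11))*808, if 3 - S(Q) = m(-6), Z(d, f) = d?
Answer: 127664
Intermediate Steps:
S(Q) = 15 (S(Q) = 3 - 2*(-6) = 3 - 1*(-12) = 3 + 12 = 15)
(S(13) + (-12 + Z(-1, -4))*(-11))*808 = (15 + (-12 - 1)*(-11))*808 = (15 - 13*(-11))*808 = (15 + 143)*808 = 158*808 = 127664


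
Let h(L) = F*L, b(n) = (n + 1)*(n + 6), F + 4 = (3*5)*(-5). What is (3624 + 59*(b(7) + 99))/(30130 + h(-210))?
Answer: 15601/46720 ≈ 0.33393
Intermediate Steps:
F = -79 (F = -4 + (3*5)*(-5) = -4 + 15*(-5) = -4 - 75 = -79)
b(n) = (1 + n)*(6 + n)
h(L) = -79*L
(3624 + 59*(b(7) + 99))/(30130 + h(-210)) = (3624 + 59*((6 + 7**2 + 7*7) + 99))/(30130 - 79*(-210)) = (3624 + 59*((6 + 49 + 49) + 99))/(30130 + 16590) = (3624 + 59*(104 + 99))/46720 = (3624 + 59*203)*(1/46720) = (3624 + 11977)*(1/46720) = 15601*(1/46720) = 15601/46720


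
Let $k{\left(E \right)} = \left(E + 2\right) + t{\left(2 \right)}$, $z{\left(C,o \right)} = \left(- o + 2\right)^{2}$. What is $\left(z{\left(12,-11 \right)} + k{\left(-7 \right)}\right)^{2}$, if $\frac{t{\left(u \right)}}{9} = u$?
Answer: $33124$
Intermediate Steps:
$t{\left(u \right)} = 9 u$
$z{\left(C,o \right)} = \left(2 - o\right)^{2}$
$k{\left(E \right)} = 20 + E$ ($k{\left(E \right)} = \left(E + 2\right) + 9 \cdot 2 = \left(2 + E\right) + 18 = 20 + E$)
$\left(z{\left(12,-11 \right)} + k{\left(-7 \right)}\right)^{2} = \left(\left(-2 - 11\right)^{2} + \left(20 - 7\right)\right)^{2} = \left(\left(-13\right)^{2} + 13\right)^{2} = \left(169 + 13\right)^{2} = 182^{2} = 33124$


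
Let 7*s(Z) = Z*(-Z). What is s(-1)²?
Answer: 1/49 ≈ 0.020408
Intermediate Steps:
s(Z) = -Z²/7 (s(Z) = (Z*(-Z))/7 = (-Z²)/7 = -Z²/7)
s(-1)² = (-⅐*(-1)²)² = (-⅐*1)² = (-⅐)² = 1/49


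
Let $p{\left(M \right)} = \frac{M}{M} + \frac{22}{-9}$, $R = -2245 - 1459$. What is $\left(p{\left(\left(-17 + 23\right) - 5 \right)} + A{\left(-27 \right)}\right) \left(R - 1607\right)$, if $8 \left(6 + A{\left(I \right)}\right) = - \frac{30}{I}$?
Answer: $\frac{1396793}{36} \approx 38800.0$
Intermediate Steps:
$R = -3704$ ($R = -2245 - 1459 = -3704$)
$p{\left(M \right)} = - \frac{13}{9}$ ($p{\left(M \right)} = 1 + 22 \left(- \frac{1}{9}\right) = 1 - \frac{22}{9} = - \frac{13}{9}$)
$A{\left(I \right)} = -6 - \frac{15}{4 I}$ ($A{\left(I \right)} = -6 + \frac{\left(-30\right) \frac{1}{I}}{8} = -6 - \frac{15}{4 I}$)
$\left(p{\left(\left(-17 + 23\right) - 5 \right)} + A{\left(-27 \right)}\right) \left(R - 1607\right) = \left(- \frac{13}{9} - \left(6 + \frac{15}{4 \left(-27\right)}\right)\right) \left(-3704 - 1607\right) = \left(- \frac{13}{9} - \frac{211}{36}\right) \left(-5311\right) = \left(- \frac{263}{36}\right) \left(-5311\right) = \frac{1396793}{36}$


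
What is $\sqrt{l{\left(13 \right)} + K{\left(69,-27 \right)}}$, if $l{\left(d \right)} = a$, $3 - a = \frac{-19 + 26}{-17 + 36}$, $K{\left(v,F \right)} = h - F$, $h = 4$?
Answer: $\frac{3 \sqrt{1349}}{19} \approx 5.7993$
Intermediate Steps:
$K{\left(v,F \right)} = 4 - F$
$a = \frac{50}{19}$ ($a = 3 - \frac{-19 + 26}{-17 + 36} = 3 - \frac{7}{19} = \frac{50}{19} \approx 2.6316$)
$l{\left(d \right)} = \frac{50}{19}$
$\sqrt{l{\left(13 \right)} + K{\left(69,-27 \right)}} = \sqrt{\frac{50}{19} + \left(4 - -27\right)} = \sqrt{\frac{50}{19} + \left(4 + 27\right)} = \sqrt{\frac{50}{19} + 31} = \sqrt{\frac{639}{19}} = \frac{3 \sqrt{1349}}{19}$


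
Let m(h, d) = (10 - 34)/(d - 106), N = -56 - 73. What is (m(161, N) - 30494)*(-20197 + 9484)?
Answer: 76770065058/235 ≈ 3.2668e+8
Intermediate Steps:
N = -129
m(h, d) = -24/(-106 + d)
(m(161, N) - 30494)*(-20197 + 9484) = (-24/(-106 - 129) - 30494)*(-20197 + 9484) = (-24/(-235) - 30494)*(-10713) = (-24*(-1/235) - 30494)*(-10713) = (24/235 - 30494)*(-10713) = -7166066/235*(-10713) = 76770065058/235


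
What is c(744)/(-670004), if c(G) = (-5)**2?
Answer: -25/670004 ≈ -3.7313e-5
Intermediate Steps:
c(G) = 25
c(744)/(-670004) = 25/(-670004) = 25*(-1/670004) = -25/670004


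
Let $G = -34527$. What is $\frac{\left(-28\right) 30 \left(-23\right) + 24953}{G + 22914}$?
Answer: $- \frac{44273}{11613} \approx -3.8124$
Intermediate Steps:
$\frac{\left(-28\right) 30 \left(-23\right) + 24953}{G + 22914} = \frac{\left(-28\right) 30 \left(-23\right) + 24953}{-34527 + 22914} = \frac{\left(-840\right) \left(-23\right) + 24953}{-11613} = \left(19320 + 24953\right) \left(- \frac{1}{11613}\right) = 44273 \left(- \frac{1}{11613}\right) = - \frac{44273}{11613}$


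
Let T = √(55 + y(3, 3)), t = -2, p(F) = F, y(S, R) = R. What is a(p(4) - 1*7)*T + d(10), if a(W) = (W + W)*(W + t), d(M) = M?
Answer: 10 + 30*√58 ≈ 238.47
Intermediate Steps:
T = √58 (T = √(55 + 3) = √58 ≈ 7.6158)
a(W) = 2*W*(-2 + W) (a(W) = (W + W)*(W - 2) = (2*W)*(-2 + W) = 2*W*(-2 + W))
a(p(4) - 1*7)*T + d(10) = (2*(4 - 1*7)*(-2 + (4 - 1*7)))*√58 + 10 = (2*(4 - 7)*(-2 + (4 - 7)))*√58 + 10 = (2*(-3)*(-2 - 3))*√58 + 10 = (2*(-3)*(-5))*√58 + 10 = 30*√58 + 10 = 10 + 30*√58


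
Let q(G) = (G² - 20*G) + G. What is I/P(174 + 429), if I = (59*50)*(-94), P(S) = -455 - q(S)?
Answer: 277300/352607 ≈ 0.78643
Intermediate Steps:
q(G) = G² - 19*G
P(S) = -455 - S*(-19 + S)
I = -277300 (I = 2950*(-94) = -277300)
I/P(174 + 429) = -277300/(-455 - (174 + 429)*(-19 + (174 + 429))) = -277300/(-455 - 1*603*(-19 + 603)) = -277300/(-455 - 1*603*584) = -277300/(-455 - 352152) = -277300/(-352607) = -277300*(-1/352607) = 277300/352607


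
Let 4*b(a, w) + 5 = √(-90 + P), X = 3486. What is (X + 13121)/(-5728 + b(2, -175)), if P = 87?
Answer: -126860873/43765741 - 16607*I*√3/131297223 ≈ -2.8986 - 0.00021908*I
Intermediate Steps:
b(a, w) = -5/4 + I*√3/4 (b(a, w) = -5/4 + √(-90 + 87)/4 = -5/4 + √(-3)/4 = -5/4 + (I*√3)/4 = -5/4 + I*√3/4)
(X + 13121)/(-5728 + b(2, -175)) = (3486 + 13121)/(-5728 + (-5/4 + I*√3/4)) = 16607/(-22917/4 + I*√3/4)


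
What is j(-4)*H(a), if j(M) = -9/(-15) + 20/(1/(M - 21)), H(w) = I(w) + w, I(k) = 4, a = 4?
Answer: -19976/5 ≈ -3995.2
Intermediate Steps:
H(w) = 4 + w
j(M) = -2097/5 + 20*M (j(M) = -9*(-1/15) + 20/(1/(-21 + M)) = ⅗ + 20*(-21 + M) = ⅗ + (-420 + 20*M) = -2097/5 + 20*M)
j(-4)*H(a) = (-2097/5 + 20*(-4))*(4 + 4) = (-2097/5 - 80)*8 = -2497/5*8 = -19976/5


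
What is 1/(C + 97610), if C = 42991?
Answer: 1/140601 ≈ 7.1123e-6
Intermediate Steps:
1/(C + 97610) = 1/(42991 + 97610) = 1/140601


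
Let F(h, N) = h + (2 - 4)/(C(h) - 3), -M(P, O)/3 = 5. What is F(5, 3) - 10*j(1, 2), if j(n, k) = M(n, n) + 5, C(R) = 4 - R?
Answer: 211/2 ≈ 105.50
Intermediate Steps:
M(P, O) = -15 (M(P, O) = -3*5 = -15)
j(n, k) = -10 (j(n, k) = -15 + 5 = -10)
F(h, N) = h - 2/(1 - h) (F(h, N) = h + (2 - 4)/((4 - h) - 3) = h - 2/(1 - h))
F(5, 3) - 10*j(1, 2) = (2 + 5² - 1*5)/(-1 + 5) - 10*(-10) = (2 + 25 - 5)/4 + 100 = (¼)*22 + 100 = 11/2 + 100 = 211/2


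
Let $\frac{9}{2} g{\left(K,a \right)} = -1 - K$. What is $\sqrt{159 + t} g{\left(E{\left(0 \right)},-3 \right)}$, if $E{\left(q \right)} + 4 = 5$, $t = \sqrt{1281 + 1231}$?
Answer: $- \frac{4 \sqrt{159 + 4 \sqrt{157}}}{9} \approx -6.4271$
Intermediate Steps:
$t = 4 \sqrt{157}$ ($t = \sqrt{2512} = 4 \sqrt{157} \approx 50.12$)
$E{\left(q \right)} = 1$ ($E{\left(q \right)} = -4 + 5 = 1$)
$g{\left(K,a \right)} = - \frac{2}{9} - \frac{2 K}{9}$ ($g{\left(K,a \right)} = \frac{2 \left(-1 - K\right)}{9} = - \frac{2}{9} - \frac{2 K}{9}$)
$\sqrt{159 + t} g{\left(E{\left(0 \right)},-3 \right)} = \sqrt{159 + 4 \sqrt{157}} \left(- \frac{2}{9} - \frac{2}{9}\right) = \sqrt{159 + 4 \sqrt{157}} \left(- \frac{4}{9}\right) = - \frac{4 \sqrt{159 + 4 \sqrt{157}}}{9}$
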